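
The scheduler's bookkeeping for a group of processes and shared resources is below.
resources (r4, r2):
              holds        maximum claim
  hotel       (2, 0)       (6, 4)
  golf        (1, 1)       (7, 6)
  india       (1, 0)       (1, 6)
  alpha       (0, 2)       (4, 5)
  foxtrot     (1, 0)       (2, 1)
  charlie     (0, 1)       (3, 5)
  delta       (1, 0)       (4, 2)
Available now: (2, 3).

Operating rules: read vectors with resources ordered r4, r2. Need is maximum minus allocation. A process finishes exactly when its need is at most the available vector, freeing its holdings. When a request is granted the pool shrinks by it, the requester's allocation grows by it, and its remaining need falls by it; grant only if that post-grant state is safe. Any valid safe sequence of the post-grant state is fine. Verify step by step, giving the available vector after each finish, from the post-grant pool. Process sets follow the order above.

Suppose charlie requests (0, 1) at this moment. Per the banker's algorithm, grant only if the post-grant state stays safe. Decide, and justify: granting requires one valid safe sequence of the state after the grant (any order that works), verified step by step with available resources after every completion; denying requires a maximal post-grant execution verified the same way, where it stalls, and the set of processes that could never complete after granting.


DENY — the pretend-granted state is unsafe.
Key observation: even finishing foxtrot, delta leaves just (4, 2) free — too little r2 for any of the remaining processes.
After a pretend grant, a maximal execution: foxtrot, delta — then nothing else fits. Step-by-step check:
  pool = (2, 2)
  run foxtrot (needs (1, 1), free (2, 2)); after release of (1, 0) the pool is (3, 2)
  run delta (needs (3, 2), free (3, 2)); after release of (1, 0) the pool is (4, 2)
  hotel still needs (4, 4) but only (4, 2) is free — short on r2
  golf still needs (6, 5) but only (4, 2) is free — short on r4 and r2
  india still needs (0, 6) but only (4, 2) is free — short on r2
  alpha still needs (4, 3) but only (4, 2) is free — short on r2
  charlie still needs (3, 3) but only (4, 2) is free — short on r2
Had the request been granted, hotel, golf, india, alpha and charlie could never finish.


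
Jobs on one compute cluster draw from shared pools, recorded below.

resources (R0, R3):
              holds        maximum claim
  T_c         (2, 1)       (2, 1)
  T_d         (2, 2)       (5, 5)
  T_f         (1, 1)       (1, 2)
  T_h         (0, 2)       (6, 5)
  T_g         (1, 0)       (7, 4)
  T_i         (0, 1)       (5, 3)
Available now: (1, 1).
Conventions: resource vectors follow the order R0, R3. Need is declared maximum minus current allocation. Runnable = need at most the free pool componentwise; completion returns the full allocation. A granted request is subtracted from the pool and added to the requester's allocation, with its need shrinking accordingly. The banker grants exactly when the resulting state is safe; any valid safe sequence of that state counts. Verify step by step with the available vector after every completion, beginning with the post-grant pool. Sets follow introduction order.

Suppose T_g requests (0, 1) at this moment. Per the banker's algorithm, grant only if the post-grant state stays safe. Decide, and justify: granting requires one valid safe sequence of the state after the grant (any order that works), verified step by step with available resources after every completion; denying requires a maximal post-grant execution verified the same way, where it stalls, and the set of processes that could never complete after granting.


DENY. Granting would leave the state unsafe.
Key observation: after T_c, T_f the pool peaks at (4, 2), and each blocked process is short somewhere: T_d on R3; T_h on R0, R3; T_g on R0, R3; T_i on R0.
Pretend the grant happened; the run T_c, T_f goes as far as possible. Verifying each step:
  pool = (1, 0)
  T_c: need (0, 0) fits (1, 0); releases (2, 1), pool now (3, 1)
  T_f: need (0, 1) fits (3, 1); releases (1, 1), pool now (4, 2)
  blocked: T_d wants (3, 3), pool (4, 2) — not enough R3
  blocked: T_h wants (6, 3), pool (4, 2) — not enough R0 and R3
  blocked: T_g wants (6, 3), pool (4, 2) — not enough R0 and R3
  blocked: T_i wants (5, 2), pool (4, 2) — not enough R0
Had the request been granted, T_d, T_h, T_g and T_i could never finish.


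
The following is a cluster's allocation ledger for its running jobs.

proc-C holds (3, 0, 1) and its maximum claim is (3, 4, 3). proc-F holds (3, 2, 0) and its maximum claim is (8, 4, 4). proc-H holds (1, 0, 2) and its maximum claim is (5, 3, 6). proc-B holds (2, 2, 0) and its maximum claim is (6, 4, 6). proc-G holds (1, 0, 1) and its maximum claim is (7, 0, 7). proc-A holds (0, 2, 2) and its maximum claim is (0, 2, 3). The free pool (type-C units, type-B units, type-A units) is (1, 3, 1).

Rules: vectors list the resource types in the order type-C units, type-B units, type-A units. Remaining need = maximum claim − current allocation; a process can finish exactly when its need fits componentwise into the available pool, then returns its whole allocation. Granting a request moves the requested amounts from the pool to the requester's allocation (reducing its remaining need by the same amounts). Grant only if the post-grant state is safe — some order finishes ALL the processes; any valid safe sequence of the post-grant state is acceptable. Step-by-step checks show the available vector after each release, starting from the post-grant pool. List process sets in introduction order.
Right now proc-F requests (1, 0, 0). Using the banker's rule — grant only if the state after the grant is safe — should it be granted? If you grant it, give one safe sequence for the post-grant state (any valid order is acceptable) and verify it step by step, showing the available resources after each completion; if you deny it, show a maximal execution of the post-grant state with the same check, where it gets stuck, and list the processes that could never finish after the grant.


DENY: after the grant no complete ordering would exist.
Key observation: even finishing proc-A, proc-C leaves just (3, 5, 4) free — too little type-C units for any of the remaining processes.
After a pretend grant, a maximal execution: proc-A, proc-C — then nothing else fits. Check, step by step:
  pool = (0, 3, 1)
  proc-A needs (0, 0, 1) <= (0, 3, 1) -> finishes; pool += (0, 2, 2) = (0, 5, 3)
  proc-C needs (0, 4, 2) <= (0, 5, 3) -> finishes; pool += (3, 0, 1) = (3, 5, 4)
  proc-F still needs (4, 2, 4) but only (3, 5, 4) is free — short on type-C units
  proc-H still needs (4, 3, 4) but only (3, 5, 4) is free — short on type-C units
  proc-B still needs (4, 2, 6) but only (3, 5, 4) is free — short on type-C units and type-A units
  proc-G still needs (6, 0, 6) but only (3, 5, 4) is free — short on type-C units and type-A units
Post-grant, the permanently blocked set is proc-F, proc-H, proc-B and proc-G.


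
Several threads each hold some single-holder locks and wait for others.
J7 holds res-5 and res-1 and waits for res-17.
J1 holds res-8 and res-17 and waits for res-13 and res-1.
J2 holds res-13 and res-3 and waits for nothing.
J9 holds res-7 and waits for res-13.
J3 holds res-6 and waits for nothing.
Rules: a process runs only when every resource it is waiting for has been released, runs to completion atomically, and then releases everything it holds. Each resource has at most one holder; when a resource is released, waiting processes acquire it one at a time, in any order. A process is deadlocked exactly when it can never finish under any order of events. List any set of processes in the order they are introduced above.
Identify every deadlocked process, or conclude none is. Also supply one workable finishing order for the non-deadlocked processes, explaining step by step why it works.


Deadlocked set: J7 and J1.
Key observation: along J7 -> J1 -> J7, each member waits on what the next one holds — a deadlock; no other process is dragged down with it.
The rest can finish in the order J3, J2, J9.
Verifying each step:
  J3 waits on nothing -> runs at once and releases res-6
  J2 waits on nothing -> runs at once and releases res-13 and res-3
  J9 waits on res-13 — all released -> runs and releases res-7


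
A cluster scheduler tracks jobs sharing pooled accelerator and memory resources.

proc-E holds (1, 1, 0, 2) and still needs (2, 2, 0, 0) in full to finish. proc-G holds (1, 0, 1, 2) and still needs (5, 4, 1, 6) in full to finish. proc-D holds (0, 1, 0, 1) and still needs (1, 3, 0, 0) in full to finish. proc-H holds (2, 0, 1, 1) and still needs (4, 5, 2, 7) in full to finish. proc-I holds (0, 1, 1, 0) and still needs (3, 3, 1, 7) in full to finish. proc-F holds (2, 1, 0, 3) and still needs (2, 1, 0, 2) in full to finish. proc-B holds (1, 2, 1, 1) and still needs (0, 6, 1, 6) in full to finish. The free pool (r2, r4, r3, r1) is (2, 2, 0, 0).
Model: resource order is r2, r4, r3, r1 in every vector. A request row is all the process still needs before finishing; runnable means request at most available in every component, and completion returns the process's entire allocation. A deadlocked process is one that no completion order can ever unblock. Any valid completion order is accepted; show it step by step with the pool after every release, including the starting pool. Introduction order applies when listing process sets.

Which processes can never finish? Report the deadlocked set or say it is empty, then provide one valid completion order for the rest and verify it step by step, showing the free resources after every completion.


The deadlocked set is proc-G, proc-H, proc-I and proc-B.
Key observation: r3 is the bottleneck — with proc-E, proc-D, proc-F done the pool holds (5, 5, 0, 6), short of every remaining need.
A valid finishing order for the others: proc-E, proc-D, proc-F. Verifying each step:
  pool = (2, 2, 0, 0)
  run proc-E (needs (2, 2, 0, 0), free (2, 2, 0, 0)); after release of (1, 1, 0, 2) the pool is (3, 3, 0, 2)
  run proc-D (needs (1, 3, 0, 0), free (3, 3, 0, 2)); after release of (0, 1, 0, 1) the pool is (3, 4, 0, 3)
  run proc-F (needs (2, 1, 0, 2), free (3, 4, 0, 3)); after release of (2, 1, 0, 3) the pool is (5, 5, 0, 6)
The stuck group stays short no matter what:
  proc-G still needs (5, 4, 1, 6) but only (5, 5, 0, 6) is free — short on r3
  proc-H still needs (4, 5, 2, 7) but only (5, 5, 0, 6) is free — short on r3 and r1
  proc-I still needs (3, 3, 1, 7) but only (5, 5, 0, 6) is free — short on r3 and r1
  proc-B still needs (0, 6, 1, 6) but only (5, 5, 0, 6) is free — short on r4 and r3


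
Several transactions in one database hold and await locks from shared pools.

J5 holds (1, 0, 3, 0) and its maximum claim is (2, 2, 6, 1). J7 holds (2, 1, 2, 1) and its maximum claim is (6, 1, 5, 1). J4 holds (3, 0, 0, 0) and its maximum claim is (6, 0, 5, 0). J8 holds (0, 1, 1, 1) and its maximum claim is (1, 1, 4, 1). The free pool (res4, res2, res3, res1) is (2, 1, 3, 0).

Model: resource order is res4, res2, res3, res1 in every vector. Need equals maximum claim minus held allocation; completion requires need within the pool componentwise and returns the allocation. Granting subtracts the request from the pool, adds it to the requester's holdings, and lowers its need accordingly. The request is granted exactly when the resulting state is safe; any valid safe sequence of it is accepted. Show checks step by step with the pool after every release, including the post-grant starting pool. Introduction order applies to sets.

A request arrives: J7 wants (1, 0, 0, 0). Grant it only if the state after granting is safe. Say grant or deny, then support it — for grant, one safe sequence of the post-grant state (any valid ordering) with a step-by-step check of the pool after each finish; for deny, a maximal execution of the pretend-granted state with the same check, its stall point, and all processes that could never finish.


DENY. Granting would leave the state unsafe.
Key observation: even finishing J8, J5 leaves just (2, 2, 7, 1) free — too little res4 for any of the remaining processes.
After a pretend grant, a maximal execution: J8, J5 — then nothing else fits. Verifying each step:
  pool = (1, 1, 3, 0)
  J8 needs (1, 0, 3, 0) <= (1, 1, 3, 0) -> finishes; pool += (0, 1, 1, 1) = (1, 2, 4, 1)
  J5 needs (1, 2, 3, 1) <= (1, 2, 4, 1) -> finishes; pool += (1, 0, 3, 0) = (2, 2, 7, 1)
  J7 still needs (3, 0, 3, 0) but only (2, 2, 7, 1) is free — short on res4
  J4 still needs (3, 0, 5, 0) but only (2, 2, 7, 1) is free — short on res4
Processes that could never finish after the grant: J7 and J4.


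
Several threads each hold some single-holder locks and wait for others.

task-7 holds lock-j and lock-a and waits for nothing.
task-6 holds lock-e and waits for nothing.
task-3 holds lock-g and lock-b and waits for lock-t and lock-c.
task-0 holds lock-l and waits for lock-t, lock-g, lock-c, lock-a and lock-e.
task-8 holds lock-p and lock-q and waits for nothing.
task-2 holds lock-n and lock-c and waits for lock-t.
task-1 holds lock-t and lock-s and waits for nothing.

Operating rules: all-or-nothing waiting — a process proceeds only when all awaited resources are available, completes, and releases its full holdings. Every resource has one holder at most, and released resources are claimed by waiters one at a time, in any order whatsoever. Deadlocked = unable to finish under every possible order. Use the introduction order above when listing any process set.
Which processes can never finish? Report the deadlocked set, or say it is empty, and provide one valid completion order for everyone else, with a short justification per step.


Nothing here is deadlocked.
Key observation: no waiting chain loops back on itself — every chain ends at a process that waits on nothing, so everyone eventually runs.
A valid finishing order for the others: task-1, task-8, task-2, task-6, task-7, task-3, task-0.
Walking it through:
  run task-1 (it waits on nothing); releases lock-t and lock-s
  run task-8 (it waits on nothing); releases lock-p and lock-q
  task-2 waits on lock-t — all released -> runs and releases lock-n and lock-c
  run task-6 (it waits on nothing); releases lock-e
  run task-7 (it waits on nothing); releases lock-j and lock-a
  task-3 waits on lock-t and lock-c — all released -> runs and releases lock-g and lock-b
  task-0 waits on lock-t, lock-g, lock-c, lock-a and lock-e — all released -> runs and releases lock-l


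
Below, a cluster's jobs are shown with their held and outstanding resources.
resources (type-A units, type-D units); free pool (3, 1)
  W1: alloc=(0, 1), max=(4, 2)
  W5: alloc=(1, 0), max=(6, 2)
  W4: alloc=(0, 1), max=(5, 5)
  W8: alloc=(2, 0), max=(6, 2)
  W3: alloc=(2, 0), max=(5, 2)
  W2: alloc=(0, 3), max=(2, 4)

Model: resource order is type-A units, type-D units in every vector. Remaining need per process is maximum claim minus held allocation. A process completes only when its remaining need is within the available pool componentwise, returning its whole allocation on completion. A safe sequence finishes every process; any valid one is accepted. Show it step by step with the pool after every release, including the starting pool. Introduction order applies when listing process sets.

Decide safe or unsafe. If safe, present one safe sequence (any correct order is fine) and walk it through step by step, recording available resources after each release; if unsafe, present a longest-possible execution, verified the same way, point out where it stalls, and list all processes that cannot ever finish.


The state is SAFE; one workable sequence: W2, W3, W4, W5, W8, W1.
Key observation: reading the order forward, W2 is the first process whose need (2, 1) meets the free pool (3, 1) exactly on a resource it requests.
Check, step by step:
  pool = (3, 1)
  W2 needs (2, 1) <= (3, 1) -> finishes; pool += (0, 3) = (3, 4)
  W3 needs (3, 2) <= (3, 4) -> finishes; pool += (2, 0) = (5, 4)
  W4 needs (5, 4) <= (5, 4) -> finishes; pool += (0, 1) = (5, 5)
  W5 needs (5, 2) <= (5, 5) -> finishes; pool += (1, 0) = (6, 5)
  W8 needs (4, 2) <= (6, 5) -> finishes; pool += (2, 0) = (8, 5)
  W1 needs (4, 1) <= (8, 5) -> finishes; pool += (0, 1) = (8, 6)


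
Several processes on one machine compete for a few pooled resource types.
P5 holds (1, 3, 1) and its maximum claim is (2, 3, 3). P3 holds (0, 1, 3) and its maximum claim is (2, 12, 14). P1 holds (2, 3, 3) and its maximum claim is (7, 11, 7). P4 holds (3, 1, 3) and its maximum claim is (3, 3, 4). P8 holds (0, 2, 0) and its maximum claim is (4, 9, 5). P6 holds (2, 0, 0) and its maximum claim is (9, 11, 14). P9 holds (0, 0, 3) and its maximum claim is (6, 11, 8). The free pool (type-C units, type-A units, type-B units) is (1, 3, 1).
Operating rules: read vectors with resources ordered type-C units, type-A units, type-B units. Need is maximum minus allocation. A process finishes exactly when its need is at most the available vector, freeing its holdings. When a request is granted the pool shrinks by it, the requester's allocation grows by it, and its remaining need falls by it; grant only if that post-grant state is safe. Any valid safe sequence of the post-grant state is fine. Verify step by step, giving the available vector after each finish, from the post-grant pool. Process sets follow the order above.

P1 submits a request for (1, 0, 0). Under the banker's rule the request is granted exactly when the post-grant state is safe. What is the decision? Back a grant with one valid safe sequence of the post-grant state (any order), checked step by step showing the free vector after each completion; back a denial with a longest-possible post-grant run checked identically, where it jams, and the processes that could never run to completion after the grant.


GRANT. The post-grant state is safe; one safe sequence: P4, P5, P8, P1, P9, P3, P6.
Key observation: the transfer keeps a workable pool ((0, 3, 1)); P4 starts the safe sequence.
Step-by-step check of the post-grant state:
  pool = (0, 3, 1)
  P4 needs (0, 2, 1) <= (0, 3, 1) -> finishes; pool += (3, 1, 3) = (3, 4, 4)
  P5 needs (1, 0, 2) <= (3, 4, 4) -> finishes; pool += (1, 3, 1) = (4, 7, 5)
  P8 needs (4, 7, 5) <= (4, 7, 5) -> finishes; pool += (0, 2, 0) = (4, 9, 5)
  P1 needs (4, 8, 4) <= (4, 9, 5) -> finishes; pool += (3, 3, 3) = (7, 12, 8)
  P9 needs (6, 11, 5) <= (7, 12, 8) -> finishes; pool += (0, 0, 3) = (7, 12, 11)
  P3 needs (2, 11, 11) <= (7, 12, 11) -> finishes; pool += (0, 1, 3) = (7, 13, 14)
  P6 needs (7, 11, 14) <= (7, 13, 14) -> finishes; pool += (2, 0, 0) = (9, 13, 14)


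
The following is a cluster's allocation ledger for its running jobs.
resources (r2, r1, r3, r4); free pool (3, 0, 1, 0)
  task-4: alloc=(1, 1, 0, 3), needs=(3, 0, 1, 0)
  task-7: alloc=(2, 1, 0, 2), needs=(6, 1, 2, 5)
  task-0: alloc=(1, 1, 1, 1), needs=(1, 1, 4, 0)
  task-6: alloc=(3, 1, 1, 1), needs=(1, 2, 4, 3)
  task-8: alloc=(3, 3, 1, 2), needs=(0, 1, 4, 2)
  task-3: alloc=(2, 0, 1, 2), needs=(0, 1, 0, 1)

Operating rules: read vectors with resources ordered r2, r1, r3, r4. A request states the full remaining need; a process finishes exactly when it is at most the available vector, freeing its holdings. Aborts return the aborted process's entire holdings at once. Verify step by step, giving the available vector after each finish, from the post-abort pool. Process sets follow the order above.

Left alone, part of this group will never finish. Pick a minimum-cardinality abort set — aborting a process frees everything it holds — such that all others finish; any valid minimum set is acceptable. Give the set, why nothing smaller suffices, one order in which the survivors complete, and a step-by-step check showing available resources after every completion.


The answer: abort task-6 and task-8.
Key observation: task-0 could never have finished before the abort; with (6, 4, 2, 3) returned by task-6 and task-8, it fits at step 3.
Minimality, checking each single-abort alternative: task-4 alone leaves task-0 blocked (short on r3); task-7 alone leaves task-0 blocked (short on r3); task-0 alone leaves task-6 blocked (short on r3); task-6 alone leaves task-0 blocked (short on r3); task-8 alone leaves task-0 blocked (short on r3); task-3 alone leaves task-0 blocked (short on r3).
The survivors complete as task-3, task-7, task-0, task-4. Check, step by step (starting from the post-abort pool):
  pool = (9, 4, 3, 3)
  run task-3 (needs (0, 1, 0, 1), free (9, 4, 3, 3)); after release of (2, 0, 1, 2) the pool is (11, 4, 4, 5)
  run task-7 (needs (6, 1, 2, 5), free (11, 4, 4, 5)); after release of (2, 1, 0, 2) the pool is (13, 5, 4, 7)
  run task-0 (needs (1, 1, 4, 0), free (13, 5, 4, 7)); after release of (1, 1, 1, 1) the pool is (14, 6, 5, 8)
  run task-4 (needs (3, 0, 1, 0), free (14, 6, 5, 8)); after release of (1, 1, 0, 3) the pool is (15, 7, 5, 11)


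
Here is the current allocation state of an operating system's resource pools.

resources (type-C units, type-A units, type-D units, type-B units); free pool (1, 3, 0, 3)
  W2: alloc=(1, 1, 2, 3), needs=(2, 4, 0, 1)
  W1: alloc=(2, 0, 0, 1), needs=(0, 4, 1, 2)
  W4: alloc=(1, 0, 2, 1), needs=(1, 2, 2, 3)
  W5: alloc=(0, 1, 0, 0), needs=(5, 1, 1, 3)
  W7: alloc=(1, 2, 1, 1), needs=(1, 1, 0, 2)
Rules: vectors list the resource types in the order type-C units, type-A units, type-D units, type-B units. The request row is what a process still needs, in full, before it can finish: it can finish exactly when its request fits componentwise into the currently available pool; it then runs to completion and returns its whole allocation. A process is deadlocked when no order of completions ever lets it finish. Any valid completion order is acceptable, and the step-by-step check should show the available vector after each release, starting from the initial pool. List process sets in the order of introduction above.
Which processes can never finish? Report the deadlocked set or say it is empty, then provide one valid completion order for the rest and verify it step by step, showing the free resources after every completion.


The deadlocked set is empty.
Key observation: there is always a runnable process — W7 first — so the state unwinds completely.
The rest can finish in the order W7, W2, W1, W4, W5. Step-by-step check:
  pool = (1, 3, 0, 3)
  W7 needs (1, 1, 0, 2) <= (1, 3, 0, 3) -> finishes; pool += (1, 2, 1, 1) = (2, 5, 1, 4)
  W2 needs (2, 4, 0, 1) <= (2, 5, 1, 4) -> finishes; pool += (1, 1, 2, 3) = (3, 6, 3, 7)
  W1 needs (0, 4, 1, 2) <= (3, 6, 3, 7) -> finishes; pool += (2, 0, 0, 1) = (5, 6, 3, 8)
  W4 needs (1, 2, 2, 3) <= (5, 6, 3, 8) -> finishes; pool += (1, 0, 2, 1) = (6, 6, 5, 9)
  W5 needs (5, 1, 1, 3) <= (6, 6, 5, 9) -> finishes; pool += (0, 1, 0, 0) = (6, 7, 5, 9)


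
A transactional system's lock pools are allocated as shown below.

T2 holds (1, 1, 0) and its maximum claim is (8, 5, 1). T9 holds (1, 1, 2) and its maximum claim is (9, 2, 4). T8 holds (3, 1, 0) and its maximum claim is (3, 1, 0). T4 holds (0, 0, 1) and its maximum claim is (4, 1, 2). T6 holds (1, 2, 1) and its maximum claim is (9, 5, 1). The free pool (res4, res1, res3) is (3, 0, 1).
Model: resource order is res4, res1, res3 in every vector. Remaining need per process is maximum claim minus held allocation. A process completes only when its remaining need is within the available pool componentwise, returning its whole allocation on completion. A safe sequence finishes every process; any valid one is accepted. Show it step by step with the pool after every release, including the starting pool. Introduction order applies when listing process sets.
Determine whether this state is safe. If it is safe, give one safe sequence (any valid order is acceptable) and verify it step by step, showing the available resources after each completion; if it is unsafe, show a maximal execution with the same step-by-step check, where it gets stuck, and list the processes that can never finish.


UNSAFE.
Key observation: T8, T4 can finish, but then (6, 1, 2) is all there is, and the blocked group's res4 demands exceed it.
A maximal execution: T8, T4 — then nothing else fits. Walking it through:
  pool = (3, 0, 1)
  run T8 (needs (0, 0, 0), free (3, 0, 1)); after release of (3, 1, 0) the pool is (6, 1, 1)
  run T4 (needs (4, 1, 1), free (6, 1, 1)); after release of (0, 0, 1) the pool is (6, 1, 2)
  T2 cannot run: need (7, 4, 1) vs free (6, 1, 2) (insufficient res4 and res1)
  T9 cannot run: need (8, 1, 2) vs free (6, 1, 2) (insufficient res4)
  T6 cannot run: need (8, 3, 0) vs free (6, 1, 2) (insufficient res4 and res1)
Never able to finish: T2, T9 and T6.


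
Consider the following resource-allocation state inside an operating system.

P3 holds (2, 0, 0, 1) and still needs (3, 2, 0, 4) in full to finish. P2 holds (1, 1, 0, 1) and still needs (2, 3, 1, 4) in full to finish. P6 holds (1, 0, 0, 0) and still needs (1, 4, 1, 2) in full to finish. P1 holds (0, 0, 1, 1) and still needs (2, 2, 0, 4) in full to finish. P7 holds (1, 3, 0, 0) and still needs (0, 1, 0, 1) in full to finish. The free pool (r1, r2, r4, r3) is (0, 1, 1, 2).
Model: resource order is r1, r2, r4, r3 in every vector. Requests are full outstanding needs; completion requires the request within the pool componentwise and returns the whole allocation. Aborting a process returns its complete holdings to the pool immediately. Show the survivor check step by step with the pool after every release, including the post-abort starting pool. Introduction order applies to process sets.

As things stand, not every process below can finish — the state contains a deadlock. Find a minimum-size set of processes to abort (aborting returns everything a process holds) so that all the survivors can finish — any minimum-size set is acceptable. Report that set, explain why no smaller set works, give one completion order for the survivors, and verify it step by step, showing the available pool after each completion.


The answer: abort P2 and P1.
Key observation: P3 had no path to completion before; after the abort of P2 and P1 ((1, 1, 1, 2) returned), step 3 is where it fits.
Why nothing smaller works — every single abort fails: P3 alone leaves P2 blocked (short on r3); P2 alone leaves P3 blocked (short on r3); P6 alone leaves P3 blocked (short on r1 and r3); P1 alone leaves P3 blocked (short on r1 and r3); P7 alone leaves P3 blocked (short on r1 and r3).
One survivor order: P7, P6, P3. Check, step by step (post-abort pool first):
  pool = (1, 2, 2, 4)
  P7: need (0, 1, 0, 1) fits (1, 2, 2, 4); releases (1, 3, 0, 0), pool now (2, 5, 2, 4)
  P6: need (1, 4, 1, 2) fits (2, 5, 2, 4); releases (1, 0, 0, 0), pool now (3, 5, 2, 4)
  P3: need (3, 2, 0, 4) fits (3, 5, 2, 4); releases (2, 0, 0, 1), pool now (5, 5, 2, 5)


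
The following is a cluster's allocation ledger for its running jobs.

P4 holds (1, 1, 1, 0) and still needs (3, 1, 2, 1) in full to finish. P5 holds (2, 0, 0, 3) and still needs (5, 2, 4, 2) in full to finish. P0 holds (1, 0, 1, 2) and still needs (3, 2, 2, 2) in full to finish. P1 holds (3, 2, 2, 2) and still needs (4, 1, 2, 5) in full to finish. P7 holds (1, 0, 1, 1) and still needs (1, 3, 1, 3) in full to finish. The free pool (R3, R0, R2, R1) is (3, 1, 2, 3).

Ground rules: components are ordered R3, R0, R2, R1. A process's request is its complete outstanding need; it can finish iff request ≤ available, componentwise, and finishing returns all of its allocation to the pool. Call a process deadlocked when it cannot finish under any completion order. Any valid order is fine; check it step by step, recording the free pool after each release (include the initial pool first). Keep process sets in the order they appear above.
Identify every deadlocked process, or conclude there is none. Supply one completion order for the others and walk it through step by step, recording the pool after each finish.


No process is deadlocked.
Key observation: P4 leads a chain of completions in which each release enables another process.
A valid finishing order for the others: P4, P0, P1, P5, P7. Verifying each step:
  pool = (3, 1, 2, 3)
  P4: need (3, 1, 2, 1) fits (3, 1, 2, 3); releases (1, 1, 1, 0), pool now (4, 2, 3, 3)
  P0: need (3, 2, 2, 2) fits (4, 2, 3, 3); releases (1, 0, 1, 2), pool now (5, 2, 4, 5)
  P1: need (4, 1, 2, 5) fits (5, 2, 4, 5); releases (3, 2, 2, 2), pool now (8, 4, 6, 7)
  P5: need (5, 2, 4, 2) fits (8, 4, 6, 7); releases (2, 0, 0, 3), pool now (10, 4, 6, 10)
  P7: need (1, 3, 1, 3) fits (10, 4, 6, 10); releases (1, 0, 1, 1), pool now (11, 4, 7, 11)


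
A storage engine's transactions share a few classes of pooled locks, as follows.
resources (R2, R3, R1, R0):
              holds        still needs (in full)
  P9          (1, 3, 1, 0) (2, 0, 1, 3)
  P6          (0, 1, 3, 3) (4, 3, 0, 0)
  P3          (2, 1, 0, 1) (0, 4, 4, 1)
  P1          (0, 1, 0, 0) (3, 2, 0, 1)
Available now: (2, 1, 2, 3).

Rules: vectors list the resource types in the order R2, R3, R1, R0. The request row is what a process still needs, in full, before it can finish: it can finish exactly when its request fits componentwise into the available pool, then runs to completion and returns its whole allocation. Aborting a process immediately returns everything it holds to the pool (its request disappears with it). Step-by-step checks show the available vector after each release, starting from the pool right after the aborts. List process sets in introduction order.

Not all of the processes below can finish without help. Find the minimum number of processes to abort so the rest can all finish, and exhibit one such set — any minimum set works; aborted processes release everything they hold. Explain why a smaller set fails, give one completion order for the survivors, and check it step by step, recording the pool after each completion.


Minimum abort set: P3.
Key observation: the returned (2, 1, 0, 1) from P3 is what brings P6 — unrunnable before, under any order — into play at step 3.
Minimality: the empty abort set fails — the state is deadlocked as it stands.
The survivors complete as P1, P9, P6. Verifying each step (starting from the post-abort pool):
  pool = (4, 2, 2, 4)
  run P1 (needs (3, 2, 0, 1), free (4, 2, 2, 4)); after release of (0, 1, 0, 0) the pool is (4, 3, 2, 4)
  run P9 (needs (2, 0, 1, 3), free (4, 3, 2, 4)); after release of (1, 3, 1, 0) the pool is (5, 6, 3, 4)
  run P6 (needs (4, 3, 0, 0), free (5, 6, 3, 4)); after release of (0, 1, 3, 3) the pool is (5, 7, 6, 7)


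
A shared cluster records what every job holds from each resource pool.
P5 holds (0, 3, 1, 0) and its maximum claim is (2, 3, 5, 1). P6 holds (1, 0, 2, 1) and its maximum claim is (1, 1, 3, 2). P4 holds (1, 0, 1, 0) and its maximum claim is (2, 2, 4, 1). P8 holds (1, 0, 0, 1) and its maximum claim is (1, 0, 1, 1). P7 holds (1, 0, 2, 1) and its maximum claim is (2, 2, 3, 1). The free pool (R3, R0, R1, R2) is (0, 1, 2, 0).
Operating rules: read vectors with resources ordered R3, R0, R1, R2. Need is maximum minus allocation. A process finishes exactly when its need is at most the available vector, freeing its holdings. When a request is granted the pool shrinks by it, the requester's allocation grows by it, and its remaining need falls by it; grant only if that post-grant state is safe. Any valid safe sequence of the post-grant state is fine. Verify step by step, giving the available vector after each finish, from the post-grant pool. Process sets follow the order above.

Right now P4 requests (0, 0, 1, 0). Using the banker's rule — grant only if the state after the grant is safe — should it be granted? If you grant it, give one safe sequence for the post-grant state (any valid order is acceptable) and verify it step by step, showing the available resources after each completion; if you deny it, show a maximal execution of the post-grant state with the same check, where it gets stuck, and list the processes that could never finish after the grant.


DENY. Granting would leave the state unsafe.
Key observation: after P8, P6 the pool peaks at (2, 1, 3, 2), and each blocked process is short somewhere: P5 on R1; P4 on R0; P7 on R0.
After a pretend grant, a maximal execution: P8, P6 — then nothing else fits. Step-by-step check:
  pool = (0, 1, 1, 0)
  run P8 (needs (0, 0, 1, 0), free (0, 1, 1, 0)); after release of (1, 0, 0, 1) the pool is (1, 1, 1, 1)
  run P6 (needs (0, 1, 1, 1), free (1, 1, 1, 1)); after release of (1, 0, 2, 1) the pool is (2, 1, 3, 2)
  blocked: P5 wants (2, 0, 4, 1), pool (2, 1, 3, 2) — not enough R1
  blocked: P4 wants (1, 2, 2, 1), pool (2, 1, 3, 2) — not enough R0
  blocked: P7 wants (1, 2, 1, 0), pool (2, 1, 3, 2) — not enough R0
Processes that could never finish after the grant: P5, P4 and P7.


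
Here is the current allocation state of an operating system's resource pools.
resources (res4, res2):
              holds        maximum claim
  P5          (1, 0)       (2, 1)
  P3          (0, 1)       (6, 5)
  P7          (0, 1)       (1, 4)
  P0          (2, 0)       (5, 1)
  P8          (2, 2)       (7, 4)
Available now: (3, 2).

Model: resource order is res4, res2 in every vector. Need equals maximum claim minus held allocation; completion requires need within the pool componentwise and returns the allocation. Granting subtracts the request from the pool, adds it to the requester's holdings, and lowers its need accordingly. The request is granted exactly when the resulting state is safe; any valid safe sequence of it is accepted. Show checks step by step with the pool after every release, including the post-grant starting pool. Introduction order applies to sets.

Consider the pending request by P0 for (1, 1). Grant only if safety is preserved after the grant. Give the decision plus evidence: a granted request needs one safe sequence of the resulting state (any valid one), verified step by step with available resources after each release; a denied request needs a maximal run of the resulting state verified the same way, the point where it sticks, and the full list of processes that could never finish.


GRANT — the state after the grant stays safe, e.g. via P0, P8, P3, P7, P5.
Key observation: (2, 1) free after granting still covers P0 first, and each release covers the next.
Check on the post-grant state, step by step:
  pool = (2, 1)
  run P0 (needs (2, 0), free (2, 1)); after release of (3, 1) the pool is (5, 2)
  run P8 (needs (5, 2), free (5, 2)); after release of (2, 2) the pool is (7, 4)
  run P3 (needs (6, 4), free (7, 4)); after release of (0, 1) the pool is (7, 5)
  run P7 (needs (1, 3), free (7, 5)); after release of (0, 1) the pool is (7, 6)
  run P5 (needs (1, 1), free (7, 6)); after release of (1, 0) the pool is (8, 6)


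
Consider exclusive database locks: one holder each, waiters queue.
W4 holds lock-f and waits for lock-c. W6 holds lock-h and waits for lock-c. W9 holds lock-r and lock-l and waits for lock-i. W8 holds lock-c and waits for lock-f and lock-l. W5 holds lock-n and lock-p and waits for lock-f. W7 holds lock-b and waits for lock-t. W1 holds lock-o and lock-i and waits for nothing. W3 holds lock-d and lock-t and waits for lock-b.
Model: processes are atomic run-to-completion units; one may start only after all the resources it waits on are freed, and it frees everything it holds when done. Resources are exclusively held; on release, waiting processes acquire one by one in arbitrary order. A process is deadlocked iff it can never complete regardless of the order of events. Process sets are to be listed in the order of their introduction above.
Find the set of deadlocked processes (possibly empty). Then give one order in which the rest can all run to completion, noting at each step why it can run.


The deadlocked set is W4, W6, W8, W5, W7 and W3.
Key observation: the knot is the closed ring of waits W4 -> W8 -> W4; W7 and W3 are caught in further circular waits and W6 and W5 wait into the deadlock from upstream.
A valid finishing order for the others: W1, W9.
Check, step by step:
  W1 waits on nothing -> runs at once and releases lock-o and lock-i
  run W9 (all its waits — lock-i — are resolved); releases lock-r and lock-l


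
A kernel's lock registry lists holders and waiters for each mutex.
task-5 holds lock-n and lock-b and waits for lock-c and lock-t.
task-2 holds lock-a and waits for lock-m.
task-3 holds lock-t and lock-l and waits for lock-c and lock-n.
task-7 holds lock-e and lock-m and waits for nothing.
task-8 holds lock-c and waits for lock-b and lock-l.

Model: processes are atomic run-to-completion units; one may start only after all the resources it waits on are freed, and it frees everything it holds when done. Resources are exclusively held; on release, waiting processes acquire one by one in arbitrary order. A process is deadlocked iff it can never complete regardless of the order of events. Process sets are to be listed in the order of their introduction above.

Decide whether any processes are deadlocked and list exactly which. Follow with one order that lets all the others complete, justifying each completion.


Deadlocked: task-5, task-3 and task-8.
Key observation: task-5 -> task-3 -> task-5 is a circular wait — nothing in it can go first; task-8 is caught in further circular waits.
The rest can finish in the order task-7, task-2.
Walking it through:
  task-7 waits on nothing -> runs at once and releases lock-e and lock-m
  run task-2 (all its waits — lock-m — are resolved); releases lock-a


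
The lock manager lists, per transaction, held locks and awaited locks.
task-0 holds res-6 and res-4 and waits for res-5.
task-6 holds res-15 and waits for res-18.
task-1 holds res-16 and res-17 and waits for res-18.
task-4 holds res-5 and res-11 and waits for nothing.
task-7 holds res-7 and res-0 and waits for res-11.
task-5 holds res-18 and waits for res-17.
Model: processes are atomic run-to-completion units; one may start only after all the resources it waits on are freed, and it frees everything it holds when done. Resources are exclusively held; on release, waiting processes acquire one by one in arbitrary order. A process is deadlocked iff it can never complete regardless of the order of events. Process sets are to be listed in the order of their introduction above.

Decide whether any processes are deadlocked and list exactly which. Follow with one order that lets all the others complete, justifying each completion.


Deadlocked: task-6, task-1 and task-5.
Key observation: nobody on the ring task-5 -> task-1 -> task-5 can start until another member finishes, which never happens; task-6 waits into the deadlock from upstream.
A valid finishing order for the others: task-4, task-7, task-0.
Walking it through:
  task-4: no waits; runs immediately, freeing res-5 and res-11
  task-7: everything it awaited (res-11) is free; runs, freeing res-7 and res-0
  task-0: everything it awaited (res-5) is free; runs, freeing res-6 and res-4


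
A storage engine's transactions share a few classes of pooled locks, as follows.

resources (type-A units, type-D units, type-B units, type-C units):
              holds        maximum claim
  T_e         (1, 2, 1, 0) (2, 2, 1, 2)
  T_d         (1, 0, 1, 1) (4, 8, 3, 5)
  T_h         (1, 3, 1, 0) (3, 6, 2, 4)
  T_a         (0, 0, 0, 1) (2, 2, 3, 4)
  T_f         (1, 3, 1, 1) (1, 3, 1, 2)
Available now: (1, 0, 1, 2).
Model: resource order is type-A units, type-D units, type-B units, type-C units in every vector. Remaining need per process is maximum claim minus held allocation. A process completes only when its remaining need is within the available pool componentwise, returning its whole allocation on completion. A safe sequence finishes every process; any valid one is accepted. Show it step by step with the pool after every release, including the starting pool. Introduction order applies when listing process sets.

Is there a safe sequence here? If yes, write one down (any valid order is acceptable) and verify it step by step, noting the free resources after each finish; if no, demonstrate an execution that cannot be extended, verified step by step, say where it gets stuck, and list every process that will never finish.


SAFE, for example via the order T_e, T_f, T_a, T_h, T_d.
Key observation: reading the order forward, T_e is the first process whose need (1, 0, 0, 2) meets the free pool (1, 0, 1, 2) exactly on a resource it requests.
Verifying each step:
  pool = (1, 0, 1, 2)
  T_e: need (1, 0, 0, 2) fits (1, 0, 1, 2); releases (1, 2, 1, 0), pool now (2, 2, 2, 2)
  T_f: need (0, 0, 0, 1) fits (2, 2, 2, 2); releases (1, 3, 1, 1), pool now (3, 5, 3, 3)
  T_a: need (2, 2, 3, 3) fits (3, 5, 3, 3); releases (0, 0, 0, 1), pool now (3, 5, 3, 4)
  T_h: need (2, 3, 1, 4) fits (3, 5, 3, 4); releases (1, 3, 1, 0), pool now (4, 8, 4, 4)
  T_d: need (3, 8, 2, 4) fits (4, 8, 4, 4); releases (1, 0, 1, 1), pool now (5, 8, 5, 5)
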